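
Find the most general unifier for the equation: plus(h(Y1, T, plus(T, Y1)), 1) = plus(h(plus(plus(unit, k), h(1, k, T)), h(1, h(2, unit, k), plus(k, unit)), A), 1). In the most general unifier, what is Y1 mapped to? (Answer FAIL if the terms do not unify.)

Decompose plus/2: h(Y1, T, plus(T, Y1)) = h(plus(plus(unit, k), h(1, k, T)), h(1, h(2, unit, k), plus(k, unit)), A),  1 = 1.
Decompose h/3: Y1 = plus(plus(unit, k), h(1, k, T)),  T = h(1, h(2, unit, k), plus(k, unit)),  plus(T, Y1) = A.
Bind Y1 := plus(plus(unit, k), h(1, k, T)); substituting into the one remaining equation that mentions Y1 gives: plus(T, plus(plus(unit, k), h(1, k, T))) = A.
Bind T := h(1, h(2, unit, k), plus(k, unit)); substituting into the one remaining equation that mentions T gives: plus(h(1, h(2, unit, k), plus(k, unit)), plus(plus(unit, k), h(1, k, h(1, h(2, unit, k), plus(k, unit))))) = A. Substituting into the earlier binding gives Y1 := plus(plus(unit, k), h(1, k, h(1, h(2, unit, k), plus(k, unit)))).
Bind A := plus(h(1, h(2, unit, k), plus(k, unit)), plus(plus(unit, k), h(1, k, h(1, h(2, unit, k), plus(k, unit))))); no other remaining equation mentions A.
Delete trivial equation 1 = 1.
MGU = { Y1 := plus(plus(unit, k), h(1, k, h(1, h(2, unit, k), plus(k, unit)))), T := h(1, h(2, unit, k), plus(k, unit)), A := plus(h(1, h(2, unit, k), plus(k, unit)), plus(plus(unit, k), h(1, k, h(1, h(2, unit, k), plus(k, unit))))) }, so Y1 := plus(plus(unit, k), h(1, k, h(1, h(2, unit, k), plus(k, unit)))).

plus(plus(unit, k), h(1, k, h(1, h(2, unit, k), plus(k, unit))))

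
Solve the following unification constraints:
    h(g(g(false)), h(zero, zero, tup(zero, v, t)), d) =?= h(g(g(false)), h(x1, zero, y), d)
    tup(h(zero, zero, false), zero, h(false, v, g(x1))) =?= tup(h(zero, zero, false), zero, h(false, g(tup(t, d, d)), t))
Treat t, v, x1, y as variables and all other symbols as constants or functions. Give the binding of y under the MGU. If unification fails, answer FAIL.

tup(zero, g(tup(g(zero), d, d)), g(zero))

Decompose h/3: g(g(false)) =?= g(g(false)),  h(zero, zero, tup(zero, v, t)) =?= h(x1, zero, y),  d =?= d.
Delete trivial equation g(g(false)) =?= g(g(false)).
Decompose h/3: zero =?= x1,  zero =?= zero,  tup(zero, v, t) =?= y.
Bind x1 := zero; substituting into the one remaining equation that mentions x1 gives: tup(h(zero, zero, false), zero, h(false, v, g(zero))) =?= tup(h(zero, zero, false), zero, h(false, g(tup(t, d, d)), t)).
Delete trivial equation zero =?= zero.
Bind y := tup(zero, v, t); no other remaining equation mentions y.
Delete trivial equation d =?= d.
Decompose tup/3: h(zero, zero, false) =?= h(zero, zero, false),  zero =?= zero,  h(false, v, g(zero)) =?= h(false, g(tup(t, d, d)), t).
Delete trivial equation h(zero, zero, false) =?= h(zero, zero, false).
Delete trivial equation zero =?= zero.
Decompose h/3: false =?= false,  v =?= g(tup(t, d, d)),  g(zero) =?= t.
Delete trivial equation false =?= false.
Bind v := g(tup(t, d, d)); no other remaining equation mentions v. Substituting into the earlier binding gives y := tup(zero, g(tup(t, d, d)), t).
Bind t := g(zero). Substituting into the earlier bindings gives y := tup(zero, g(tup(g(zero), d, d)), g(zero)), v := g(tup(g(zero), d, d)).
MGU = { x1 := zero, y := tup(zero, g(tup(g(zero), d, d)), g(zero)), v := g(tup(g(zero), d, d)), t := g(zero) }, so y := tup(zero, g(tup(g(zero), d, d)), g(zero)).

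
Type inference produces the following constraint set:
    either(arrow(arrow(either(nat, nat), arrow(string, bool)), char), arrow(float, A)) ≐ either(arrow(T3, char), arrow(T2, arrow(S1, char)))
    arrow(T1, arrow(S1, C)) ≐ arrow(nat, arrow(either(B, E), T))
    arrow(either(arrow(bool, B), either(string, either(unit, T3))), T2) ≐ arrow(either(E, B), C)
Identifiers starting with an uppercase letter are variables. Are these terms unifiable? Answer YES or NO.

Decompose either/2: arrow(arrow(either(nat, nat), arrow(string, bool)), char) ≐ arrow(T3, char),  arrow(float, A) ≐ arrow(T2, arrow(S1, char)).
Decompose arrow/2: arrow(either(nat, nat), arrow(string, bool)) ≐ T3,  char ≐ char.
Bind T3 := arrow(either(nat, nat), arrow(string, bool)); substituting into the one remaining equation that mentions T3 gives: arrow(either(arrow(bool, B), either(string, either(unit, arrow(either(nat, nat), arrow(string, bool))))), T2) ≐ arrow(either(E, B), C).
Delete trivial equation char ≐ char.
Decompose arrow/2: float ≐ T2,  A ≐ arrow(S1, char).
Bind T2 := float; substituting into the one remaining equation that mentions T2 gives: arrow(either(arrow(bool, B), either(string, either(unit, arrow(either(nat, nat), arrow(string, bool))))), float) ≐ arrow(either(E, B), C).
Bind A := arrow(S1, char); no other remaining equation mentions A.
Decompose arrow/2: T1 ≐ nat,  arrow(S1, C) ≐ arrow(either(B, E), T).
Bind T1 := nat; no other remaining equation mentions T1.
Decompose arrow/2: S1 ≐ either(B, E),  C ≐ T.
Bind S1 := either(B, E); no other remaining equation mentions S1. Substituting into the earlier binding gives A := arrow(either(B, E), char).
Bind C := T; substituting into the remaining equation gives: arrow(either(arrow(bool, B), either(string, either(unit, arrow(either(nat, nat), arrow(string, bool))))), float) ≐ arrow(either(E, B), T).
Decompose arrow/2: either(arrow(bool, B), either(string, either(unit, arrow(either(nat, nat), arrow(string, bool))))) ≐ either(E, B),  float ≐ T.
Decompose either/2: arrow(bool, B) ≐ E,  either(string, either(unit, arrow(either(nat, nat), arrow(string, bool)))) ≐ B.
Bind E := arrow(bool, B); no other remaining equation mentions E. Substituting into the earlier bindings gives A := arrow(either(B, arrow(bool, B)), char), S1 := either(B, arrow(bool, B)).
Bind B := either(string, either(unit, arrow(either(nat, nat), arrow(string, bool)))); no other remaining equation mentions B. Substituting into the earlier bindings gives A := arrow(either(either(string, either(unit, arrow(either(nat, nat), arrow(string, bool)))), arrow(bool, either(string, either(unit, arrow(either(nat, nat), arrow(string, bool)))))), char), S1 := either(either(string, either(unit, arrow(either(nat, nat), arrow(string, bool)))), arrow(bool, either(string, either(unit, arrow(either(nat, nat), arrow(string, bool)))))), E := arrow(bool, either(string, either(unit, arrow(either(nat, nat), arrow(string, bool))))).
Bind T := float. Substituting into the earlier binding gives C := float.
No equations remain and no clash or occurs-check failure arose, so a unifier exists.

YES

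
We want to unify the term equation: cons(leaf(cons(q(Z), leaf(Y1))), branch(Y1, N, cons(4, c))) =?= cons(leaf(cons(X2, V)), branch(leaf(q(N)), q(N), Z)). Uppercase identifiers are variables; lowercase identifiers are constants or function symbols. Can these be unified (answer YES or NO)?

Decompose cons/2: leaf(cons(q(Z), leaf(Y1))) =?= leaf(cons(X2, V)),  branch(Y1, N, cons(4, c)) =?= branch(leaf(q(N)), q(N), Z).
Decompose leaf/1: cons(q(Z), leaf(Y1)) =?= cons(X2, V).
Decompose cons/2: q(Z) =?= X2,  leaf(Y1) =?= V.
Bind X2 := q(Z); no other remaining equation mentions X2.
Bind V := leaf(Y1); no other remaining equation mentions V.
Decompose branch/3: Y1 =?= leaf(q(N)),  N =?= q(N),  cons(4, c) =?= Z.
Bind Y1 := leaf(q(N)); no other remaining equation mentions Y1. Substituting into the earlier binding gives V := leaf(leaf(q(N))).
Occurs check fails: N occurs in q(N); the equation N =?= q(N) has no finite solution.

NO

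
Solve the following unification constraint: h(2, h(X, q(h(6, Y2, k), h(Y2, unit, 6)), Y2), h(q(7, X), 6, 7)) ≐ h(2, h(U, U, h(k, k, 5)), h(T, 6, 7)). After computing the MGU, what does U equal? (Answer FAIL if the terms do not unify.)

Decompose h/3: 2 ≐ 2,  h(X, q(h(6, Y2, k), h(Y2, unit, 6)), Y2) ≐ h(U, U, h(k, k, 5)),  h(q(7, X), 6, 7) ≐ h(T, 6, 7).
Delete trivial equation 2 ≐ 2.
Decompose h/3: X ≐ U,  q(h(6, Y2, k), h(Y2, unit, 6)) ≐ U,  Y2 ≐ h(k, k, 5).
Bind X := U; substituting into the one remaining equation that mentions X gives: h(q(7, U), 6, 7) ≐ h(T, 6, 7).
Bind U := q(h(6, Y2, k), h(Y2, unit, 6)); substituting into the one remaining equation that mentions U gives: h(q(7, q(h(6, Y2, k), h(Y2, unit, 6))), 6, 7) ≐ h(T, 6, 7). Substituting into the earlier binding gives X := q(h(6, Y2, k), h(Y2, unit, 6)).
Bind Y2 := h(k, k, 5); substituting into the remaining equation gives: h(q(7, q(h(6, h(k, k, 5), k), h(h(k, k, 5), unit, 6))), 6, 7) ≐ h(T, 6, 7). Substituting into the earlier bindings gives X := q(h(6, h(k, k, 5), k), h(h(k, k, 5), unit, 6)), U := q(h(6, h(k, k, 5), k), h(h(k, k, 5), unit, 6)).
Decompose h/3: q(7, q(h(6, h(k, k, 5), k), h(h(k, k, 5), unit, 6))) ≐ T,  6 ≐ 6,  7 ≐ 7.
Bind T := q(7, q(h(6, h(k, k, 5), k), h(h(k, k, 5), unit, 6))); no other remaining equation mentions T.
Delete trivial equation 6 ≐ 6.
Delete trivial equation 7 ≐ 7.
MGU = { X ↦ q(h(6, h(k, k, 5), k), h(h(k, k, 5), unit, 6)), U ↦ q(h(6, h(k, k, 5), k), h(h(k, k, 5), unit, 6)), Y2 ↦ h(k, k, 5), T ↦ q(7, q(h(6, h(k, k, 5), k), h(h(k, k, 5), unit, 6))) }, so U ↦ q(h(6, h(k, k, 5), k), h(h(k, k, 5), unit, 6)).

q(h(6, h(k, k, 5), k), h(h(k, k, 5), unit, 6))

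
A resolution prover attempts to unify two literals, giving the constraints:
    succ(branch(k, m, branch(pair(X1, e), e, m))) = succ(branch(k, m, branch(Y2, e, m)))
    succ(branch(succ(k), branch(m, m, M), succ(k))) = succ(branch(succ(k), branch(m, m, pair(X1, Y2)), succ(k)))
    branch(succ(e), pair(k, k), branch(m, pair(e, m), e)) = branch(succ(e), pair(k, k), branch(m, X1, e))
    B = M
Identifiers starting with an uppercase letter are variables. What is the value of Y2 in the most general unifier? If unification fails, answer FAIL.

pair(pair(e, m), e)

Decompose succ/1: branch(k, m, branch(pair(X1, e), e, m)) = branch(k, m, branch(Y2, e, m)).
Decompose branch/3: k = k,  m = m,  branch(pair(X1, e), e, m) = branch(Y2, e, m).
Delete trivial equation k = k.
Delete trivial equation m = m.
Decompose branch/3: pair(X1, e) = Y2,  e = e,  m = m.
Bind Y2 := pair(X1, e); substituting into the one remaining equation that mentions Y2 gives: succ(branch(succ(k), branch(m, m, M), succ(k))) = succ(branch(succ(k), branch(m, m, pair(X1, pair(X1, e))), succ(k))).
Delete trivial equation e = e.
Delete trivial equation m = m.
Decompose succ/1: branch(succ(k), branch(m, m, M), succ(k)) = branch(succ(k), branch(m, m, pair(X1, pair(X1, e))), succ(k)).
Decompose branch/3: succ(k) = succ(k),  branch(m, m, M) = branch(m, m, pair(X1, pair(X1, e))),  succ(k) = succ(k).
Delete trivial equation succ(k) = succ(k).
Decompose branch/3: m = m,  m = m,  M = pair(X1, pair(X1, e)).
Delete trivial equation m = m.
Delete trivial equation m = m.
Bind M := pair(X1, pair(X1, e)); substituting into the one remaining equation that mentions M gives: B = pair(X1, pair(X1, e)).
Delete trivial equation succ(k) = succ(k).
Decompose branch/3: succ(e) = succ(e),  pair(k, k) = pair(k, k),  branch(m, pair(e, m), e) = branch(m, X1, e).
Delete trivial equation succ(e) = succ(e).
Delete trivial equation pair(k, k) = pair(k, k).
Decompose branch/3: m = m,  pair(e, m) = X1,  e = e.
Delete trivial equation m = m.
Bind X1 := pair(e, m); substituting into the one remaining equation that mentions X1 gives: B = pair(pair(e, m), pair(pair(e, m), e)). Substituting into the earlier bindings gives Y2 := pair(pair(e, m), e), M := pair(pair(e, m), pair(pair(e, m), e)).
Delete trivial equation e = e.
Bind B := pair(pair(e, m), pair(pair(e, m), e)).
MGU = { Y2 -> pair(pair(e, m), e), M -> pair(pair(e, m), pair(pair(e, m), e)), X1 -> pair(e, m), B -> pair(pair(e, m), pair(pair(e, m), e)) }, so Y2 -> pair(pair(e, m), e).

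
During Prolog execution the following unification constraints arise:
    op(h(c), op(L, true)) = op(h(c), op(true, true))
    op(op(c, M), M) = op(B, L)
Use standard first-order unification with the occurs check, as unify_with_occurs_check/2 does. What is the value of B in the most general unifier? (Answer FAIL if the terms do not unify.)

op(c, true)

Decompose op/2: h(c) = h(c),  op(L, true) = op(true, true).
Delete trivial equation h(c) = h(c).
Decompose op/2: L = true,  true = true.
Bind L := true; substituting into the one remaining equation that mentions L gives: op(op(c, M), M) = op(B, true).
Delete trivial equation true = true.
Decompose op/2: op(c, M) = B,  M = true.
Bind B := op(c, M); no other remaining equation mentions B.
Bind M := true. Substituting into the earlier binding gives B := op(c, true).
MGU = { L -> true, B -> op(c, true), M -> true }, so B -> op(c, true).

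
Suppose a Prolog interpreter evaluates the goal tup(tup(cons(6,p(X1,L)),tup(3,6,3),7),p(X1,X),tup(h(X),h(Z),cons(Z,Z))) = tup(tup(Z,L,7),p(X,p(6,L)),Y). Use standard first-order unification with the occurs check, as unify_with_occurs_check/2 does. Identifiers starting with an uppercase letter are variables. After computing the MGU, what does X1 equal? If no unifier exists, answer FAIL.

Decompose tup/3: tup(cons(6,p(X1,L)),tup(3,6,3),7) = tup(Z,L,7),  p(X1,X) = p(X,p(6,L)),  tup(h(X),h(Z),cons(Z,Z)) = Y.
Decompose tup/3: cons(6,p(X1,L)) = Z,  tup(3,6,3) = L,  7 = 7.
Bind Z := cons(6,p(X1,L)); substituting into the one remaining equation that mentions Z gives: tup(h(X),h(cons(6,p(X1,L))),cons(cons(6,p(X1,L)),cons(6,p(X1,L)))) = Y.
Bind L := tup(3,6,3); substituting into the 2 remaining equations that mention L gives: p(X1,X) = p(X,p(6,tup(3,6,3))),  tup(h(X),h(cons(6,p(X1,tup(3,6,3)))),cons(cons(6,p(X1,tup(3,6,3))),cons(6,p(X1,tup(3,6,3))))) = Y. Substituting into the earlier binding gives Z := cons(6,p(X1,tup(3,6,3))).
Delete trivial equation 7 = 7.
Decompose p/2: X1 = X,  X = p(6,tup(3,6,3)).
Bind X1 := X; substituting into the one remaining equation that mentions X1 gives: tup(h(X),h(cons(6,p(X,tup(3,6,3)))),cons(cons(6,p(X,tup(3,6,3))),cons(6,p(X,tup(3,6,3))))) = Y. Substituting into the earlier binding gives Z := cons(6,p(X,tup(3,6,3))).
Bind X := p(6,tup(3,6,3)); substituting into the remaining equation gives: tup(h(p(6,tup(3,6,3))),h(cons(6,p(p(6,tup(3,6,3)),tup(3,6,3)))),cons(cons(6,p(p(6,tup(3,6,3)),tup(3,6,3))),cons(6,p(p(6,tup(3,6,3)),tup(3,6,3))))) = Y. Substituting into the earlier bindings gives Z := cons(6,p(p(6,tup(3,6,3)),tup(3,6,3))), X1 := p(6,tup(3,6,3)).
Bind Y := tup(h(p(6,tup(3,6,3))),h(cons(6,p(p(6,tup(3,6,3)),tup(3,6,3)))),cons(cons(6,p(p(6,tup(3,6,3)),tup(3,6,3))),cons(6,p(p(6,tup(3,6,3)),tup(3,6,3))))).
MGU = { Z -> cons(6,p(p(6,tup(3,6,3)),tup(3,6,3))), L -> tup(3,6,3), X1 -> p(6,tup(3,6,3)), X -> p(6,tup(3,6,3)), Y -> tup(h(p(6,tup(3,6,3))),h(cons(6,p(p(6,tup(3,6,3)),tup(3,6,3)))),cons(cons(6,p(p(6,tup(3,6,3)),tup(3,6,3))),cons(6,p(p(6,tup(3,6,3)),tup(3,6,3))))) }, so X1 -> p(6,tup(3,6,3)).

p(6,tup(3,6,3))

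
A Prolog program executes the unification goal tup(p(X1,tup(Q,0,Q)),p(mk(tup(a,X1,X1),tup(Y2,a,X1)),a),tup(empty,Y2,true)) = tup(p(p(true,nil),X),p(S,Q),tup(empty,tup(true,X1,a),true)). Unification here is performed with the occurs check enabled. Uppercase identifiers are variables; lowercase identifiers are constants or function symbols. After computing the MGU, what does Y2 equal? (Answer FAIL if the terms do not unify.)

Decompose tup/3: p(X1,tup(Q,0,Q)) = p(p(true,nil),X),  p(mk(tup(a,X1,X1),tup(Y2,a,X1)),a) = p(S,Q),  tup(empty,Y2,true) = tup(empty,tup(true,X1,a),true).
Decompose p/2: X1 = p(true,nil),  tup(Q,0,Q) = X.
Bind X1 := p(true,nil); substituting into the 2 remaining equations that mention X1 gives: p(mk(tup(a,p(true,nil),p(true,nil)),tup(Y2,a,p(true,nil))),a) = p(S,Q),  tup(empty,Y2,true) = tup(empty,tup(true,p(true,nil),a),true).
Bind X := tup(Q,0,Q); no other remaining equation mentions X.
Decompose p/2: mk(tup(a,p(true,nil),p(true,nil)),tup(Y2,a,p(true,nil))) = S,  a = Q.
Bind S := mk(tup(a,p(true,nil),p(true,nil)),tup(Y2,a,p(true,nil))); no other remaining equation mentions S.
Bind Q := a; no other remaining equation mentions Q. Substituting into the earlier binding gives X := tup(a,0,a).
Decompose tup/3: empty = empty,  Y2 = tup(true,p(true,nil),a),  true = true.
Delete trivial equation empty = empty.
Bind Y2 := tup(true,p(true,nil),a); no other remaining equation mentions Y2. Substituting into the earlier binding gives S := mk(tup(a,p(true,nil),p(true,nil)),tup(tup(true,p(true,nil),a),a,p(true,nil))).
Delete trivial equation true = true.
MGU = { X1 ↦ p(true,nil), X ↦ tup(a,0,a), S ↦ mk(tup(a,p(true,nil),p(true,nil)),tup(tup(true,p(true,nil),a),a,p(true,nil))), Q ↦ a, Y2 ↦ tup(true,p(true,nil),a) }, so Y2 ↦ tup(true,p(true,nil),a).

tup(true,p(true,nil),a)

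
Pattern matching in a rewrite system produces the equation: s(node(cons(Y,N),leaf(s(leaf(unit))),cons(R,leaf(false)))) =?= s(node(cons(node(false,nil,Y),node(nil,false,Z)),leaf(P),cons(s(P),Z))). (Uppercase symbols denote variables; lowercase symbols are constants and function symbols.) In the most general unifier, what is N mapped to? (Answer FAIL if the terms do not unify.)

FAIL

Decompose s/1: node(cons(Y,N),leaf(s(leaf(unit))),cons(R,leaf(false))) =?= node(cons(node(false,nil,Y),node(nil,false,Z)),leaf(P),cons(s(P),Z)).
Decompose node/3: cons(Y,N) =?= cons(node(false,nil,Y),node(nil,false,Z)),  leaf(s(leaf(unit))) =?= leaf(P),  cons(R,leaf(false)) =?= cons(s(P),Z).
Decompose cons/2: Y =?= node(false,nil,Y),  N =?= node(nil,false,Z).
Occurs check fails: Y occurs in node(false,nil,Y); the equation Y =?= node(false,nil,Y) has no finite solution.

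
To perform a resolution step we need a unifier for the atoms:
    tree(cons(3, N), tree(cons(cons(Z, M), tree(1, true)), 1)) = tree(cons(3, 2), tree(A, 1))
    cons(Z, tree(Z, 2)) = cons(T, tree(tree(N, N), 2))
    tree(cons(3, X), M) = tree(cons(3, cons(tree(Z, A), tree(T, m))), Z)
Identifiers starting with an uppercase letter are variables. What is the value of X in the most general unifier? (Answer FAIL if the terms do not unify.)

cons(tree(tree(2, 2), cons(cons(tree(2, 2), tree(2, 2)), tree(1, true))), tree(tree(2, 2), m))

Decompose tree/2: cons(3, N) = cons(3, 2),  tree(cons(cons(Z, M), tree(1, true)), 1) = tree(A, 1).
Decompose cons/2: 3 = 3,  N = 2.
Delete trivial equation 3 = 3.
Bind N := 2; substituting into the one remaining equation that mentions N gives: cons(Z, tree(Z, 2)) = cons(T, tree(tree(2, 2), 2)).
Decompose tree/2: cons(cons(Z, M), tree(1, true)) = A,  1 = 1.
Bind A := cons(cons(Z, M), tree(1, true)); substituting into the one remaining equation that mentions A gives: tree(cons(3, X), M) = tree(cons(3, cons(tree(Z, cons(cons(Z, M), tree(1, true))), tree(T, m))), Z).
Delete trivial equation 1 = 1.
Decompose cons/2: Z = T,  tree(Z, 2) = tree(tree(2, 2), 2).
Bind Z := T; substituting into the remaining equations gives: tree(T, 2) = tree(tree(2, 2), 2),  tree(cons(3, X), M) = tree(cons(3, cons(tree(T, cons(cons(T, M), tree(1, true))), tree(T, m))), T). Substituting into the earlier binding gives A := cons(cons(T, M), tree(1, true)).
Decompose tree/2: T = tree(2, 2),  2 = 2.
Bind T := tree(2, 2); substituting into the one remaining equation that mentions T gives: tree(cons(3, X), M) = tree(cons(3, cons(tree(tree(2, 2), cons(cons(tree(2, 2), M), tree(1, true))), tree(tree(2, 2), m))), tree(2, 2)). Substituting into the earlier bindings gives A := cons(cons(tree(2, 2), M), tree(1, true)), Z := tree(2, 2).
Delete trivial equation 2 = 2.
Decompose tree/2: cons(3, X) = cons(3, cons(tree(tree(2, 2), cons(cons(tree(2, 2), M), tree(1, true))), tree(tree(2, 2), m))),  M = tree(2, 2).
Decompose cons/2: 3 = 3,  X = cons(tree(tree(2, 2), cons(cons(tree(2, 2), M), tree(1, true))), tree(tree(2, 2), m)).
Delete trivial equation 3 = 3.
Bind X := cons(tree(tree(2, 2), cons(cons(tree(2, 2), M), tree(1, true))), tree(tree(2, 2), m)); no other remaining equation mentions X.
Bind M := tree(2, 2). Substituting into the earlier bindings gives A := cons(cons(tree(2, 2), tree(2, 2)), tree(1, true)), X := cons(tree(tree(2, 2), cons(cons(tree(2, 2), tree(2, 2)), tree(1, true))), tree(tree(2, 2), m)).
MGU = { N ↦ 2, A ↦ cons(cons(tree(2, 2), tree(2, 2)), tree(1, true)), Z ↦ tree(2, 2), T ↦ tree(2, 2), X ↦ cons(tree(tree(2, 2), cons(cons(tree(2, 2), tree(2, 2)), tree(1, true))), tree(tree(2, 2), m)), M ↦ tree(2, 2) }, so X ↦ cons(tree(tree(2, 2), cons(cons(tree(2, 2), tree(2, 2)), tree(1, true))), tree(tree(2, 2), m)).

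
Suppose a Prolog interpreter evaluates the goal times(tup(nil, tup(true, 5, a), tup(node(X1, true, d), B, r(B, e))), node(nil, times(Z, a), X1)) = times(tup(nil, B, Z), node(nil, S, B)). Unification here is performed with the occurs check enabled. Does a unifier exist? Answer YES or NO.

YES

Decompose times/2: tup(nil, tup(true, 5, a), tup(node(X1, true, d), B, r(B, e))) = tup(nil, B, Z),  node(nil, times(Z, a), X1) = node(nil, S, B).
Decompose tup/3: nil = nil,  tup(true, 5, a) = B,  tup(node(X1, true, d), B, r(B, e)) = Z.
Delete trivial equation nil = nil.
Bind B := tup(true, 5, a); substituting into the remaining equations gives: tup(node(X1, true, d), tup(true, 5, a), r(tup(true, 5, a), e)) = Z,  node(nil, times(Z, a), X1) = node(nil, S, tup(true, 5, a)).
Bind Z := tup(node(X1, true, d), tup(true, 5, a), r(tup(true, 5, a), e)); substituting into the remaining equation gives: node(nil, times(tup(node(X1, true, d), tup(true, 5, a), r(tup(true, 5, a), e)), a), X1) = node(nil, S, tup(true, 5, a)).
Decompose node/3: nil = nil,  times(tup(node(X1, true, d), tup(true, 5, a), r(tup(true, 5, a), e)), a) = S,  X1 = tup(true, 5, a).
Delete trivial equation nil = nil.
Bind S := times(tup(node(X1, true, d), tup(true, 5, a), r(tup(true, 5, a), e)), a); no other remaining equation mentions S.
Bind X1 := tup(true, 5, a). Substituting into the earlier bindings gives Z := tup(node(tup(true, 5, a), true, d), tup(true, 5, a), r(tup(true, 5, a), e)), S := times(tup(node(tup(true, 5, a), true, d), tup(true, 5, a), r(tup(true, 5, a), e)), a).
No equations remain and no clash or occurs-check failure arose, so a unifier exists.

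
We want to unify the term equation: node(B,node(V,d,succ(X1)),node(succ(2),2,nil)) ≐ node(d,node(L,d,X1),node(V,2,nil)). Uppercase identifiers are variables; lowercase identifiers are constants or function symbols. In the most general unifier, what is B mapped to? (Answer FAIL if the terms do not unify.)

FAIL

Decompose node/3: B ≐ d,  node(V,d,succ(X1)) ≐ node(L,d,X1),  node(succ(2),2,nil) ≐ node(V,2,nil).
Bind B := d; no other remaining equation mentions B.
Decompose node/3: V ≐ L,  d ≐ d,  succ(X1) ≐ X1.
Bind V := L; substituting into the one remaining equation that mentions V gives: node(succ(2),2,nil) ≐ node(L,2,nil).
Delete trivial equation d ≐ d.
Occurs check fails: X1 occurs in succ(X1); the equation X1 ≐ succ(X1) has no finite solution.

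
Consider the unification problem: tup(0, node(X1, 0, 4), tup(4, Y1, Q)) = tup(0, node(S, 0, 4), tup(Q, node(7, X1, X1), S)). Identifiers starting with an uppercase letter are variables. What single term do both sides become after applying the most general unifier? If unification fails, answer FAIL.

tup(0, node(4, 0, 4), tup(4, node(7, 4, 4), 4))

Decompose tup/3: 0 = 0,  node(X1, 0, 4) = node(S, 0, 4),  tup(4, Y1, Q) = tup(Q, node(7, X1, X1), S).
Delete trivial equation 0 = 0.
Decompose node/3: X1 = S,  0 = 0,  4 = 4.
Bind X1 := S; substituting into the one remaining equation that mentions X1 gives: tup(4, Y1, Q) = tup(Q, node(7, S, S), S).
Delete trivial equation 0 = 0.
Delete trivial equation 4 = 4.
Decompose tup/3: 4 = Q,  Y1 = node(7, S, S),  Q = S.
Bind Q := 4; substituting into the one remaining equation that mentions Q gives: 4 = S.
Bind Y1 := node(7, S, S); no other remaining equation mentions Y1.
Bind S := 4. Substituting into the earlier bindings gives X1 := 4, Y1 := node(7, 4, 4).
Applying the MGU to either side gives tup(0, node(4, 0, 4), tup(4, node(7, 4, 4), 4)).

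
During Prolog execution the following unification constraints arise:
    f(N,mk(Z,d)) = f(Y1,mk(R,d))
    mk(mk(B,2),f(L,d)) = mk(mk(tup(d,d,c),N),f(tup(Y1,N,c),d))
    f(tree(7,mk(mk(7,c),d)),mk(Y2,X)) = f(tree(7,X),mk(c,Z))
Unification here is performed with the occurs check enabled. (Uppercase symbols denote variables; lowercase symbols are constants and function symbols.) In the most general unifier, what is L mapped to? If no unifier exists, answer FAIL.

tup(2,2,c)

Decompose f/2: N = Y1,  mk(Z,d) = mk(R,d).
Bind N := Y1; substituting into the one remaining equation that mentions N gives: mk(mk(B,2),f(L,d)) = mk(mk(tup(d,d,c),Y1),f(tup(Y1,Y1,c),d)).
Decompose mk/2: Z = R,  d = d.
Bind Z := R; substituting into the one remaining equation that mentions Z gives: f(tree(7,mk(mk(7,c),d)),mk(Y2,X)) = f(tree(7,X),mk(c,R)).
Delete trivial equation d = d.
Decompose mk/2: mk(B,2) = mk(tup(d,d,c),Y1),  f(L,d) = f(tup(Y1,Y1,c),d).
Decompose mk/2: B = tup(d,d,c),  2 = Y1.
Bind B := tup(d,d,c); no other remaining equation mentions B.
Bind Y1 := 2; substituting into the one remaining equation that mentions Y1 gives: f(L,d) = f(tup(2,2,c),d). Substituting into the earlier binding gives N := 2.
Decompose f/2: L = tup(2,2,c),  d = d.
Bind L := tup(2,2,c); no other remaining equation mentions L.
Delete trivial equation d = d.
Decompose f/2: tree(7,mk(mk(7,c),d)) = tree(7,X),  mk(Y2,X) = mk(c,R).
Decompose tree/2: 7 = 7,  mk(mk(7,c),d) = X.
Delete trivial equation 7 = 7.
Bind X := mk(mk(7,c),d); substituting into the remaining equation gives: mk(Y2,mk(mk(7,c),d)) = mk(c,R).
Decompose mk/2: Y2 = c,  mk(mk(7,c),d) = R.
Bind Y2 := c; no other remaining equation mentions Y2.
Bind R := mk(mk(7,c),d). Substituting into the earlier binding gives Z := mk(mk(7,c),d).
MGU = { N = 2, Z = mk(mk(7,c),d), B = tup(d,d,c), Y1 = 2, L = tup(2,2,c), X = mk(mk(7,c),d), Y2 = c, R = mk(mk(7,c),d) }, so L = tup(2,2,c).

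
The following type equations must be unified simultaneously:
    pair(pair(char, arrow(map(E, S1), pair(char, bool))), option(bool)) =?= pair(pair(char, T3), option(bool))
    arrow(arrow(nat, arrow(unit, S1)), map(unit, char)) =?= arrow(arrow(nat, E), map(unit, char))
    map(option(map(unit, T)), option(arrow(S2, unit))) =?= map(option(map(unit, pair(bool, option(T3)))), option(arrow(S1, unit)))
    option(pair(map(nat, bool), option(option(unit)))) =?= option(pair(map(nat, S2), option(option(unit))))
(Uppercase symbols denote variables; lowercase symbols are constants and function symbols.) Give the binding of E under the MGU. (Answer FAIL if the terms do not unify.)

arrow(unit, bool)

Decompose pair/2: pair(char, arrow(map(E, S1), pair(char, bool))) =?= pair(char, T3),  option(bool) =?= option(bool).
Decompose pair/2: char =?= char,  arrow(map(E, S1), pair(char, bool)) =?= T3.
Delete trivial equation char =?= char.
Bind T3 := arrow(map(E, S1), pair(char, bool)); substituting into the one remaining equation that mentions T3 gives: map(option(map(unit, T)), option(arrow(S2, unit))) =?= map(option(map(unit, pair(bool, option(arrow(map(E, S1), pair(char, bool)))))), option(arrow(S1, unit))).
Delete trivial equation option(bool) =?= option(bool).
Decompose arrow/2: arrow(nat, arrow(unit, S1)) =?= arrow(nat, E),  map(unit, char) =?= map(unit, char).
Decompose arrow/2: nat =?= nat,  arrow(unit, S1) =?= E.
Delete trivial equation nat =?= nat.
Bind E := arrow(unit, S1); substituting into the one remaining equation that mentions E gives: map(option(map(unit, T)), option(arrow(S2, unit))) =?= map(option(map(unit, pair(bool, option(arrow(map(arrow(unit, S1), S1), pair(char, bool)))))), option(arrow(S1, unit))). Substituting into the earlier binding gives T3 := arrow(map(arrow(unit, S1), S1), pair(char, bool)).
Delete trivial equation map(unit, char) =?= map(unit, char).
Decompose map/2: option(map(unit, T)) =?= option(map(unit, pair(bool, option(arrow(map(arrow(unit, S1), S1), pair(char, bool)))))),  option(arrow(S2, unit)) =?= option(arrow(S1, unit)).
Decompose option/1: map(unit, T) =?= map(unit, pair(bool, option(arrow(map(arrow(unit, S1), S1), pair(char, bool))))).
Decompose map/2: unit =?= unit,  T =?= pair(bool, option(arrow(map(arrow(unit, S1), S1), pair(char, bool)))).
Delete trivial equation unit =?= unit.
Bind T := pair(bool, option(arrow(map(arrow(unit, S1), S1), pair(char, bool)))); no other remaining equation mentions T.
Decompose option/1: arrow(S2, unit) =?= arrow(S1, unit).
Decompose arrow/2: S2 =?= S1,  unit =?= unit.
Bind S2 := S1; substituting into the one remaining equation that mentions S2 gives: option(pair(map(nat, bool), option(option(unit)))) =?= option(pair(map(nat, S1), option(option(unit)))).
Delete trivial equation unit =?= unit.
Decompose option/1: pair(map(nat, bool), option(option(unit))) =?= pair(map(nat, S1), option(option(unit))).
Decompose pair/2: map(nat, bool) =?= map(nat, S1),  option(option(unit)) =?= option(option(unit)).
Decompose map/2: nat =?= nat,  bool =?= S1.
Delete trivial equation nat =?= nat.
Bind S1 := bool; no other remaining equation mentions S1. Substituting into the earlier bindings gives T3 := arrow(map(arrow(unit, bool), bool), pair(char, bool)), E := arrow(unit, bool), T := pair(bool, option(arrow(map(arrow(unit, bool), bool), pair(char, bool)))), S2 := bool.
Delete trivial equation option(option(unit)) =?= option(option(unit)).
MGU = { T3 ↦ arrow(map(arrow(unit, bool), bool), pair(char, bool)), E ↦ arrow(unit, bool), T ↦ pair(bool, option(arrow(map(arrow(unit, bool), bool), pair(char, bool)))), S2 ↦ bool, S1 ↦ bool }, so E ↦ arrow(unit, bool).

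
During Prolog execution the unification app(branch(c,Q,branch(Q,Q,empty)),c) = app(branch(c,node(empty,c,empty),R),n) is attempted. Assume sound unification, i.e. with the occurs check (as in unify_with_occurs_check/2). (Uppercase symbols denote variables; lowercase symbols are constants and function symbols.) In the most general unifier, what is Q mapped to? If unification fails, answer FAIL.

FAIL

Decompose app/2: branch(c,Q,branch(Q,Q,empty)) = branch(c,node(empty,c,empty),R),  c = n.
Decompose branch/3: c = c,  Q = node(empty,c,empty),  branch(Q,Q,empty) = R.
Delete trivial equation c = c.
Bind Q := node(empty,c,empty); substituting into the one remaining equation that mentions Q gives: branch(node(empty,c,empty),node(empty,c,empty),empty) = R.
Bind R := branch(node(empty,c,empty),node(empty,c,empty),empty); no other remaining equation mentions R.
Clash: constants c and n differ; no unifier exists.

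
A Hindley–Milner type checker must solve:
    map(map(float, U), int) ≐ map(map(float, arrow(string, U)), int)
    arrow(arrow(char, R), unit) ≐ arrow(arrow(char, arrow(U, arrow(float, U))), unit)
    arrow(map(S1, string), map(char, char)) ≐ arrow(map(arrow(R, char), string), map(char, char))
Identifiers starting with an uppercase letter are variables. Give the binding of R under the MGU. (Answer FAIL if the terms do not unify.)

Decompose map/2: map(float, U) ≐ map(float, arrow(string, U)),  int ≐ int.
Decompose map/2: float ≐ float,  U ≐ arrow(string, U).
Delete trivial equation float ≐ float.
Occurs check fails: U occurs in arrow(string, U); the equation U ≐ arrow(string, U) has no finite solution.

FAIL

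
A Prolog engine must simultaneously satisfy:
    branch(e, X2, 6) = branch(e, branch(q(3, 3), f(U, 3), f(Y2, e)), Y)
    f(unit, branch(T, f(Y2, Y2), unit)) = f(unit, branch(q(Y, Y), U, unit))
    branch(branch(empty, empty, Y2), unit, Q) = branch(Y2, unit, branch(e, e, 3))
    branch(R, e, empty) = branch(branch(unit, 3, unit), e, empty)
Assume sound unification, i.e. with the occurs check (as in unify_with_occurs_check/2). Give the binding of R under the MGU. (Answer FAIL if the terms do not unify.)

FAIL

Decompose branch/3: e = e,  X2 = branch(q(3, 3), f(U, 3), f(Y2, e)),  6 = Y.
Delete trivial equation e = e.
Bind X2 := branch(q(3, 3), f(U, 3), f(Y2, e)); no other remaining equation mentions X2.
Bind Y := 6; substituting into the one remaining equation that mentions Y gives: f(unit, branch(T, f(Y2, Y2), unit)) = f(unit, branch(q(6, 6), U, unit)).
Decompose f/2: unit = unit,  branch(T, f(Y2, Y2), unit) = branch(q(6, 6), U, unit).
Delete trivial equation unit = unit.
Decompose branch/3: T = q(6, 6),  f(Y2, Y2) = U,  unit = unit.
Bind T := q(6, 6); no other remaining equation mentions T.
Bind U := f(Y2, Y2); no other remaining equation mentions U. Substituting into the earlier binding gives X2 := branch(q(3, 3), f(f(Y2, Y2), 3), f(Y2, e)).
Delete trivial equation unit = unit.
Decompose branch/3: branch(empty, empty, Y2) = Y2,  unit = unit,  Q = branch(e, e, 3).
Occurs check fails: Y2 occurs in branch(empty, empty, Y2); the equation Y2 = branch(empty, empty, Y2) has no finite solution.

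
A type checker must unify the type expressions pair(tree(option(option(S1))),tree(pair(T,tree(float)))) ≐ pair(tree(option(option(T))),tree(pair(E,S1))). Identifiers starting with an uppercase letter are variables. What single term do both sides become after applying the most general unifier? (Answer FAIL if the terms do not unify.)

pair(tree(option(option(tree(float)))),tree(pair(tree(float),tree(float))))

Decompose pair/2: tree(option(option(S1))) ≐ tree(option(option(T))),  tree(pair(T,tree(float))) ≐ tree(pair(E,S1)).
Decompose tree/1: option(option(S1)) ≐ option(option(T)).
Decompose option/1: option(S1) ≐ option(T).
Decompose option/1: S1 ≐ T.
Bind S1 := T; substituting into the remaining equation gives: tree(pair(T,tree(float))) ≐ tree(pair(E,T)).
Decompose tree/1: pair(T,tree(float)) ≐ pair(E,T).
Decompose pair/2: T ≐ E,  tree(float) ≐ T.
Bind T := E; substituting into the remaining equation gives: tree(float) ≐ E. Substituting into the earlier binding gives S1 := E.
Bind E := tree(float). Substituting into the earlier bindings gives S1 := tree(float), T := tree(float).
Applying the MGU to either side gives pair(tree(option(option(tree(float)))),tree(pair(tree(float),tree(float)))).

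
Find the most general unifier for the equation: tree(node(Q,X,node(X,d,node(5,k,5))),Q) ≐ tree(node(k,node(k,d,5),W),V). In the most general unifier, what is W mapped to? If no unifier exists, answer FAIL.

node(node(k,d,5),d,node(5,k,5))

Decompose tree/2: node(Q,X,node(X,d,node(5,k,5))) ≐ node(k,node(k,d,5),W),  Q ≐ V.
Decompose node/3: Q ≐ k,  X ≐ node(k,d,5),  node(X,d,node(5,k,5)) ≐ W.
Bind Q := k; substituting into the one remaining equation that mentions Q gives: k ≐ V.
Bind X := node(k,d,5); substituting into the one remaining equation that mentions X gives: node(node(k,d,5),d,node(5,k,5)) ≐ W.
Bind W := node(node(k,d,5),d,node(5,k,5)); no other remaining equation mentions W.
Bind V := k.
MGU = { Q ↦ k, X ↦ node(k,d,5), W ↦ node(node(k,d,5),d,node(5,k,5)), V ↦ k }, so W ↦ node(node(k,d,5),d,node(5,k,5)).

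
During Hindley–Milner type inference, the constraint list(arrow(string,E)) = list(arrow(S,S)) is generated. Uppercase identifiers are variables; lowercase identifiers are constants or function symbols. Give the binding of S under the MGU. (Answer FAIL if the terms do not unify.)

Decompose list/1: arrow(string,E) = arrow(S,S).
Decompose arrow/2: string = S,  E = S.
Bind S := string; substituting into the remaining equation gives: E = string.
Bind E := string.
MGU = { S ↦ string, E ↦ string }, so S ↦ string.

string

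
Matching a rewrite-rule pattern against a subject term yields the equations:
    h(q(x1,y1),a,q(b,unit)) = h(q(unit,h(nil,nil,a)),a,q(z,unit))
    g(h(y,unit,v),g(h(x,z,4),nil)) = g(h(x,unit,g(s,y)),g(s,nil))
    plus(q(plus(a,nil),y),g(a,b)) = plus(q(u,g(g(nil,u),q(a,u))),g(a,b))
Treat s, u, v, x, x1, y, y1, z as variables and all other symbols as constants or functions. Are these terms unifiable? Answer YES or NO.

Decompose h/3: q(x1,y1) = q(unit,h(nil,nil,a)),  a = a,  q(b,unit) = q(z,unit).
Decompose q/2: x1 = unit,  y1 = h(nil,nil,a).
Bind x1 := unit; no other remaining equation mentions x1.
Bind y1 := h(nil,nil,a); no other remaining equation mentions y1.
Delete trivial equation a = a.
Decompose q/2: b = z,  unit = unit.
Bind z := b; substituting into the one remaining equation that mentions z gives: g(h(y,unit,v),g(h(x,b,4),nil)) = g(h(x,unit,g(s,y)),g(s,nil)).
Delete trivial equation unit = unit.
Decompose g/2: h(y,unit,v) = h(x,unit,g(s,y)),  g(h(x,b,4),nil) = g(s,nil).
Decompose h/3: y = x,  unit = unit,  v = g(s,y).
Bind y := x; substituting into the 2 remaining equations that mention y gives: v = g(s,x),  plus(q(plus(a,nil),x),g(a,b)) = plus(q(u,g(g(nil,u),q(a,u))),g(a,b)).
Delete trivial equation unit = unit.
Bind v := g(s,x); no other remaining equation mentions v.
Decompose g/2: h(x,b,4) = s,  nil = nil.
Bind s := h(x,b,4); no other remaining equation mentions s. Substituting into the earlier binding gives v := g(h(x,b,4),x).
Delete trivial equation nil = nil.
Decompose plus/2: q(plus(a,nil),x) = q(u,g(g(nil,u),q(a,u))),  g(a,b) = g(a,b).
Decompose q/2: plus(a,nil) = u,  x = g(g(nil,u),q(a,u)).
Bind u := plus(a,nil); substituting into the one remaining equation that mentions u gives: x = g(g(nil,plus(a,nil)),q(a,plus(a,nil))).
Bind x := g(g(nil,plus(a,nil)),q(a,plus(a,nil))); no other remaining equation mentions x. Substituting into the earlier bindings gives y := g(g(nil,plus(a,nil)),q(a,plus(a,nil))), v := g(h(g(g(nil,plus(a,nil)),q(a,plus(a,nil))),b,4),g(g(nil,plus(a,nil)),q(a,plus(a,nil)))), s := h(g(g(nil,plus(a,nil)),q(a,plus(a,nil))),b,4).
Delete trivial equation g(a,b) = g(a,b).
No equations remain and no clash or occurs-check failure arose, so a unifier exists.

YES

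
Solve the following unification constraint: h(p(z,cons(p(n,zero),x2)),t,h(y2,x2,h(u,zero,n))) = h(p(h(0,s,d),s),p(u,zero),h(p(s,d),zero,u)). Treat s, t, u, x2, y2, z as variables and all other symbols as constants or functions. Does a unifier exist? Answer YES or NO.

NO

Decompose h/3: p(z,cons(p(n,zero),x2)) = p(h(0,s,d),s),  t = p(u,zero),  h(y2,x2,h(u,zero,n)) = h(p(s,d),zero,u).
Decompose p/2: z = h(0,s,d),  cons(p(n,zero),x2) = s.
Bind z := h(0,s,d); no other remaining equation mentions z.
Bind s := cons(p(n,zero),x2); substituting into the one remaining equation that mentions s gives: h(y2,x2,h(u,zero,n)) = h(p(cons(p(n,zero),x2),d),zero,u). Substituting into the earlier binding gives z := h(0,cons(p(n,zero),x2),d).
Bind t := p(u,zero); no other remaining equation mentions t.
Decompose h/3: y2 = p(cons(p(n,zero),x2),d),  x2 = zero,  h(u,zero,n) = u.
Bind y2 := p(cons(p(n,zero),x2),d); no other remaining equation mentions y2.
Bind x2 := zero; no other remaining equation mentions x2. Substituting into the earlier bindings gives z := h(0,cons(p(n,zero),zero),d), s := cons(p(n,zero),zero), y2 := p(cons(p(n,zero),zero),d).
Occurs check fails: u occurs in h(u,zero,n); the equation u = h(u,zero,n) has no finite solution.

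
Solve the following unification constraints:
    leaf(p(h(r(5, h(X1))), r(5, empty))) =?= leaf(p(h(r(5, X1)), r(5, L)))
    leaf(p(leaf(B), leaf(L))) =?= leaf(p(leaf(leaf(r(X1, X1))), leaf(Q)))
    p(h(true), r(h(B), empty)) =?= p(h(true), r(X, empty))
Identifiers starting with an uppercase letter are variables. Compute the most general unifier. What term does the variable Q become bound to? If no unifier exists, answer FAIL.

FAIL

Decompose leaf/1: p(h(r(5, h(X1))), r(5, empty)) =?= p(h(r(5, X1)), r(5, L)).
Decompose p/2: h(r(5, h(X1))) =?= h(r(5, X1)),  r(5, empty) =?= r(5, L).
Decompose h/1: r(5, h(X1)) =?= r(5, X1).
Decompose r/2: 5 =?= 5,  h(X1) =?= X1.
Delete trivial equation 5 =?= 5.
Occurs check fails: X1 occurs in h(X1); the equation X1 =?= h(X1) has no finite solution.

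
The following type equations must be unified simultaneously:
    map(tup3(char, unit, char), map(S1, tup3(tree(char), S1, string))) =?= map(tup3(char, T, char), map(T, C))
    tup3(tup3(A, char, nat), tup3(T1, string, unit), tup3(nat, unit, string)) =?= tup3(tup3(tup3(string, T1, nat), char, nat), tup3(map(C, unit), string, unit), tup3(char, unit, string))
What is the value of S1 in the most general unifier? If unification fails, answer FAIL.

FAIL

Decompose map/2: tup3(char, unit, char) =?= tup3(char, T, char),  map(S1, tup3(tree(char), S1, string)) =?= map(T, C).
Decompose tup3/3: char =?= char,  unit =?= T,  char =?= char.
Delete trivial equation char =?= char.
Bind T := unit; substituting into the one remaining equation that mentions T gives: map(S1, tup3(tree(char), S1, string)) =?= map(unit, C).
Delete trivial equation char =?= char.
Decompose map/2: S1 =?= unit,  tup3(tree(char), S1, string) =?= C.
Bind S1 := unit; substituting into the one remaining equation that mentions S1 gives: tup3(tree(char), unit, string) =?= C.
Bind C := tup3(tree(char), unit, string); substituting into the remaining equation gives: tup3(tup3(A, char, nat), tup3(T1, string, unit), tup3(nat, unit, string)) =?= tup3(tup3(tup3(string, T1, nat), char, nat), tup3(map(tup3(tree(char), unit, string), unit), string, unit), tup3(char, unit, string)).
Decompose tup3/3: tup3(A, char, nat) =?= tup3(tup3(string, T1, nat), char, nat),  tup3(T1, string, unit) =?= tup3(map(tup3(tree(char), unit, string), unit), string, unit),  tup3(nat, unit, string) =?= tup3(char, unit, string).
Decompose tup3/3: A =?= tup3(string, T1, nat),  char =?= char,  nat =?= nat.
Bind A := tup3(string, T1, nat); no other remaining equation mentions A.
Delete trivial equation char =?= char.
Delete trivial equation nat =?= nat.
Decompose tup3/3: T1 =?= map(tup3(tree(char), unit, string), unit),  string =?= string,  unit =?= unit.
Bind T1 := map(tup3(tree(char), unit, string), unit); no other remaining equation mentions T1. Substituting into the earlier binding gives A := tup3(string, map(tup3(tree(char), unit, string), unit), nat).
Delete trivial equation string =?= string.
Delete trivial equation unit =?= unit.
Decompose tup3/3: nat =?= char,  unit =?= unit,  string =?= string.
Clash: constants nat and char differ; no unifier exists.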